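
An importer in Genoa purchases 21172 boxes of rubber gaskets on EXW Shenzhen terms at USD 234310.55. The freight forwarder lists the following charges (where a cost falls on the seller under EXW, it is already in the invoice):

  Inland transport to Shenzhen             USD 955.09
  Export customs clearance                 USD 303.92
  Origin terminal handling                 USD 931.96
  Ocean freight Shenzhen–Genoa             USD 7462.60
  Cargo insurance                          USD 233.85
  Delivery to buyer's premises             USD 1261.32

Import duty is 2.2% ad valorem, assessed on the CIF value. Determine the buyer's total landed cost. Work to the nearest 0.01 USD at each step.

Total landed cost: USD 250831.65

EXW: the seller makes goods available at their premises; the buyer bears all onward costs.
CIF value = EXW price + inland to port + export clearance + origin terminal + freight + insurance = 234310.55 + 955.09 + 303.92 + 931.96 + 7462.60 + 233.85 = 244197.97
Import duty = 244197.97 × 2.2% = 5372.36
Buyer bears: inland to port 955.09 + export clearance 303.92 + origin terminal 931.96 + freight 7462.60 + insurance 233.85 + delivery 1261.32 + duty 5372.36 = 16521.10
Landed cost = invoice 234310.55 + 16521.10 = 250831.65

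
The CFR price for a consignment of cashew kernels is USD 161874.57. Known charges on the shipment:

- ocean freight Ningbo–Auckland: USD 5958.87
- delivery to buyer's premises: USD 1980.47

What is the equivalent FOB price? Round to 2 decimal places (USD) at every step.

Not relevant to the conversion: delivery — on the buyer under both terms; not part of either seller's price.
From CFR to FOB, the seller no longer bears: freight.
FOB price = 161874.57 − 5958.87 = 155915.70

FOB price: USD 155915.70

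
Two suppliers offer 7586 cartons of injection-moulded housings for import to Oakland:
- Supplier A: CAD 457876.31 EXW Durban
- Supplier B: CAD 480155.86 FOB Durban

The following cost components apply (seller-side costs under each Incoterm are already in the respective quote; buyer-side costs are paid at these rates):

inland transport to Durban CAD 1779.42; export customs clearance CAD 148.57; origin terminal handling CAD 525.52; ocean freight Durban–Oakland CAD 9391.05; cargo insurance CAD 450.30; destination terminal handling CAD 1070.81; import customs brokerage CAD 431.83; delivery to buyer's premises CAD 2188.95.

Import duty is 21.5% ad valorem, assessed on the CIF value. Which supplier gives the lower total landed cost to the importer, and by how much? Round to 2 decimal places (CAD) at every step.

Supplier A is cheaper by CAD 24088.64

Supplier A (EXW):
CIF value = EXW price + inland to port + export clearance + origin terminal + freight + insurance = 457876.31 + 1779.42 + 148.57 + 525.52 + 9391.05 + 450.30 = 470171.17
Import duty = 470171.17 × 21.5% = 101086.80
Buyer bears (A): 1779.42 + 148.57 + 525.52 + 9391.05 + 450.30 + 1070.81 + 431.83 + 2188.95 = 15986.45
Landed cost (A) = invoice 457876.31 + 15986.45 + duty 101086.80 = 574949.56
Supplier B (FOB):
CIF value = FOB price + freight + insurance = 480155.86 + 9391.05 + 450.30 = 489997.21
Import duty = 489997.21 × 21.5% = 105349.40
Buyer bears (B): 9391.05 + 450.30 + 1070.81 + 431.83 + 2188.95 = 13532.94
Landed cost (B) = invoice 480155.86 + 13532.94 + duty 105349.40 = 599038.20
Difference = |574949.56 − 599038.20| = 24088.64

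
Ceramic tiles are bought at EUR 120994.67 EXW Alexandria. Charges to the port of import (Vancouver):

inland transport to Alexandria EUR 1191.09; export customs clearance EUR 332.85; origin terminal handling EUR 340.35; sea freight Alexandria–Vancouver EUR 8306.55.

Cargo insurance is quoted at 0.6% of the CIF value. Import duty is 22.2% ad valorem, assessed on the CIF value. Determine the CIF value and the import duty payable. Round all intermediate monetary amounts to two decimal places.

CIF value: EUR 131957.25; import duty: EUR 29294.51

Let C be the CIF value. C = EXW price + pre-shipment costs + freight + 0.6% × C
C − 0.6% × C = 120994.67 + 1191.09 + 332.85 + 340.35 + 8306.55
0.994 × C = 131165.51
C = 131165.51 / 0.994 = 131957.25
Insurance premium = 0.6% × 131957.25 = 791.74
Import duty = 131957.25 × 22.2% = 29294.51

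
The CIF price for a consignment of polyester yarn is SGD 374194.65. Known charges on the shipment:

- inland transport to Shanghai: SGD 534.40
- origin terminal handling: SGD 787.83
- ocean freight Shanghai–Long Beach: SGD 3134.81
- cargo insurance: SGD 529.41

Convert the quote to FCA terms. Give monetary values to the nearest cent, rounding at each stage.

Not relevant to the conversion: inland to port — on the seller under both CIF and FCA; already in the CIF price and stays in the FCA price.
From CIF to FCA, the seller no longer bears: origin terminal, freight, insurance.
FCA price = 374194.65 − 787.83 − 3134.81 − 529.41 = 369742.60

FCA price: SGD 369742.60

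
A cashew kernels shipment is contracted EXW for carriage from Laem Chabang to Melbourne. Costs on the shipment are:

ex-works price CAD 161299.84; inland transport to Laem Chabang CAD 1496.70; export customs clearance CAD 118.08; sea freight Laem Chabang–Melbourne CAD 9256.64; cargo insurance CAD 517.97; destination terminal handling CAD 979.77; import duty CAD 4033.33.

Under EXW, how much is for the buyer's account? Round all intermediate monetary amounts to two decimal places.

EXW: the seller makes goods available at their premises; the buyer bears all onward costs.
Seller's account: goods 161299.84 = 161299.84
Buyer's account: inland to port 1496.70 + export clearance 118.08 + freight 9256.64 + insurance 517.97 + destination terminal 979.77 + duty 4033.33 = 16402.49

Buyer's account: CAD 16402.49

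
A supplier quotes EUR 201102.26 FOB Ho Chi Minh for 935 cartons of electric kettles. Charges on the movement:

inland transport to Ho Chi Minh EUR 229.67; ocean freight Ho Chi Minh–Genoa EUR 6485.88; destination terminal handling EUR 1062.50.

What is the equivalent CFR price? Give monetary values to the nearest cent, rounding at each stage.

Not relevant to the conversion: inland to port — on the seller under both FOB and CFR; already in the FOB price and stays in the CFR price. destination terminal — on the buyer under both terms; not part of either seller's price.
From FOB to CFR, the seller additionally bears: freight.
CFR price = 201102.26 + 6485.88 = 207588.14

CFR price: EUR 207588.14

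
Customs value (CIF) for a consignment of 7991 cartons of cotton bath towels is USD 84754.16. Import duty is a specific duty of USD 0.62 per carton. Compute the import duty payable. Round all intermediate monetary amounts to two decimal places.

Import duty: USD 4954.42

Import duty = 7991 × 0.62 = 4954.42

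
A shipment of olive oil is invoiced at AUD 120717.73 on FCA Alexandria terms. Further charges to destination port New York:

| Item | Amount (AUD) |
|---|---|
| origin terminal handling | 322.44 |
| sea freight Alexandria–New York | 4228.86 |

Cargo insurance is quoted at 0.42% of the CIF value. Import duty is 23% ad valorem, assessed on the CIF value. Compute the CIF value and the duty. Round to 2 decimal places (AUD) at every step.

Let C be the CIF value. C = FCA price + pre-shipment costs + freight + 0.42% × C
C − 0.42% × C = 120717.73 + 322.44 + 4228.86
0.9958 × C = 125269.03
C = 125269.03 / 0.9958 = 125797.38
Insurance premium = 0.42% × 125797.38 = 528.35
Import duty = 125797.38 × 23% = 28933.40

CIF value: AUD 125797.38; import duty: AUD 28933.40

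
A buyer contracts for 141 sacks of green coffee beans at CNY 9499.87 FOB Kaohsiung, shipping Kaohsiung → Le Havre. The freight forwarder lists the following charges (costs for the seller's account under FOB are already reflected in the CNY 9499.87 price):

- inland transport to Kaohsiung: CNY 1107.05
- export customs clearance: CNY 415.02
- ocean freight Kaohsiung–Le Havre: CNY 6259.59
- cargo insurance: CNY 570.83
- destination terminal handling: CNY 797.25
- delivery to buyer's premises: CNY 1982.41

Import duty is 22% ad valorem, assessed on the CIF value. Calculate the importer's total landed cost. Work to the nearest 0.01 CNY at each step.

Total landed cost: CNY 22702.61

FOB: the seller bears costs until goods are on board at the origin port; the buyer bears freight, insurance and all costs thereafter.
Already in the invoice (seller's account under FOB): inland to port, export clearance — exclude.
CIF value = FOB price + freight + insurance = 9499.87 + 6259.59 + 570.83 = 16330.29
Import duty = 16330.29 × 22% = 3592.66
Buyer bears: freight 6259.59 + insurance 570.83 + destination terminal 797.25 + delivery 1982.41 + duty 3592.66 = 13202.74
Landed cost = invoice 9499.87 + 13202.74 = 22702.61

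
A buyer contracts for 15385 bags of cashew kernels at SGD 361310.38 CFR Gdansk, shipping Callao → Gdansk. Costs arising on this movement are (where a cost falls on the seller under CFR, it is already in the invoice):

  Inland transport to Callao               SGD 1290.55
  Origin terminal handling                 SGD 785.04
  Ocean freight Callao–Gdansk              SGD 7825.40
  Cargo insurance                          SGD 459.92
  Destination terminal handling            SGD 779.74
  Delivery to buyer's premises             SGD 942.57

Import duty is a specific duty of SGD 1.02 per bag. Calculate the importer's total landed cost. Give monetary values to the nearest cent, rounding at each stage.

CFR: the seller pays costs through ocean freight to the destination port, but not insurance.
Already in the invoice (seller's account under CFR): inland to port, origin terminal, freight — exclude.
CIF value = CFR price + insurance = 361310.38 + 459.92 = 361770.30
Import duty = 15385 × 1.02 = 15692.70
Buyer bears: insurance 459.92 + destination terminal 779.74 + delivery 942.57 + duty 15692.70 = 17874.93
Landed cost = invoice 361310.38 + 17874.93 = 379185.31

Total landed cost: SGD 379185.31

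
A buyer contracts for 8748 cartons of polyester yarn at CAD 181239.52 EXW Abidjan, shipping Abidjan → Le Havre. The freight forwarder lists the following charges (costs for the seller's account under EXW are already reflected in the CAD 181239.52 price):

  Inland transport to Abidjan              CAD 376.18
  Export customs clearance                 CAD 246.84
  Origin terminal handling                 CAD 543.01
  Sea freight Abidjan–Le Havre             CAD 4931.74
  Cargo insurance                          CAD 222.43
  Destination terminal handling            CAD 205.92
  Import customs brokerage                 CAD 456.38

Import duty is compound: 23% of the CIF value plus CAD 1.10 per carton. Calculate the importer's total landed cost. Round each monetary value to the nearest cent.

Total landed cost: CAD 240983.56

EXW: the seller makes goods available at their premises; the buyer bears all onward costs.
CIF value = EXW price + inland to port + export clearance + origin terminal + freight + insurance = 181239.52 + 376.18 + 246.84 + 543.01 + 4931.74 + 222.43 = 187559.72
Ad valorem component: 187559.72 × 23% = 43138.74
Specific component: 8748 × 1.10 = 9622.80
Import duty = 43138.74 + 9622.80 = 52761.54
Buyer bears: inland to port 376.18 + export clearance 246.84 + origin terminal 543.01 + freight 4931.74 + insurance 222.43 + destination terminal 205.92 + brokerage 456.38 + duty 52761.54 = 59744.04
Landed cost = invoice 181239.52 + 59744.04 = 240983.56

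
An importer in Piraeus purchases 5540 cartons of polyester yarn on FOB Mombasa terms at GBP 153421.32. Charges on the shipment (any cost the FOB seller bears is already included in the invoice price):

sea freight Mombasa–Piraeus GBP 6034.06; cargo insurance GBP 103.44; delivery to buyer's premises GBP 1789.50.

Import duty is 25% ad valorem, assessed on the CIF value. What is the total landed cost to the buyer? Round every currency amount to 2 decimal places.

FOB: the seller bears costs until goods are on board at the origin port; the buyer bears freight, insurance and all costs thereafter.
CIF value = FOB price + freight + insurance = 153421.32 + 6034.06 + 103.44 = 159558.82
Import duty = 159558.82 × 25% = 39889.71
Buyer bears: freight 6034.06 + insurance 103.44 + delivery 1789.50 + duty 39889.71 = 47816.71
Landed cost = invoice 153421.32 + 47816.71 = 201238.03

Total landed cost: GBP 201238.03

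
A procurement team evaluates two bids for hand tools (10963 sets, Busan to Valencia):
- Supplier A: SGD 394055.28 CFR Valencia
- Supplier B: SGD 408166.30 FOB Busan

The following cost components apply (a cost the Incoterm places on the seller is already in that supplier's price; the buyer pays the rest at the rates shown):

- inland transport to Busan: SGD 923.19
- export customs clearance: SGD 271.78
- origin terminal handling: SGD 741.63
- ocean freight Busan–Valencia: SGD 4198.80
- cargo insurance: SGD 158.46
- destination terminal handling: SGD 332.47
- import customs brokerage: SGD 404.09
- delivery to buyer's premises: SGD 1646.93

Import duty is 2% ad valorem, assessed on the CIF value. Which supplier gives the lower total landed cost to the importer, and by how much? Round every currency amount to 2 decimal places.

Supplier A (CFR):
CIF value = CFR price + insurance = 394055.28 + 158.46 = 394213.74
Import duty = 394213.74 × 2% = 7884.27
Buyer bears (A): 158.46 + 332.47 + 404.09 + 1646.93 = 2541.95
Landed cost (A) = invoice 394055.28 + 2541.95 + duty 7884.27 = 404481.50
Supplier B (FOB):
CIF value = FOB price + freight + insurance = 408166.30 + 4198.80 + 158.46 = 412523.56
Import duty = 412523.56 × 2% = 8250.47
Buyer bears (B): 4198.80 + 158.46 + 332.47 + 404.09 + 1646.93 = 6740.75
Landed cost (B) = invoice 408166.30 + 6740.75 + duty 8250.47 = 423157.52
Difference = |404481.50 − 423157.52| = 18676.02

Supplier A is cheaper by SGD 18676.02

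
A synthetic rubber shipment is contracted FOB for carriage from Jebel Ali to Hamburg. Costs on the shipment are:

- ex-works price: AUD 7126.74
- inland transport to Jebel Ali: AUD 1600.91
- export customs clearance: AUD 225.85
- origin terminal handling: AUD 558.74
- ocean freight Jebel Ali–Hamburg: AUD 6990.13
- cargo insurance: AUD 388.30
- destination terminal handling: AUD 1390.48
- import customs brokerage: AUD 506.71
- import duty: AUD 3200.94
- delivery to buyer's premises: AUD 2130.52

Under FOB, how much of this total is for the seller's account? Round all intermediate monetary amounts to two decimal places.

Seller's account: AUD 9512.24

FOB: the seller bears costs until goods are on board at the origin port; the buyer bears freight, insurance and all costs thereafter.
Seller's account: goods 7126.74 + inland to port 1600.91 + export clearance 225.85 + origin terminal 558.74 = 9512.24
Buyer's account: freight 6990.13 + insurance 388.30 + destination terminal 1390.48 + brokerage 506.71 + duty 3200.94 + delivery 2130.52 = 14607.08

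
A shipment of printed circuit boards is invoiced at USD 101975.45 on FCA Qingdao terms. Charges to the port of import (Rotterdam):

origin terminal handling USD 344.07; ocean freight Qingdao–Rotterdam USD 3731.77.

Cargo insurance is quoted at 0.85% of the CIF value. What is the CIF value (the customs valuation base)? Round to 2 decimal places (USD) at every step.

Let C be the CIF value. C = FCA price + pre-shipment costs + freight + 0.85% × C
C − 0.85% × C = 101975.45 + 344.07 + 3731.77
0.9915 × C = 106051.29
C = 106051.29 / 0.9915 = 106960.45
Insurance premium = 0.85% × 106960.45 = 909.16

CIF value: USD 106960.45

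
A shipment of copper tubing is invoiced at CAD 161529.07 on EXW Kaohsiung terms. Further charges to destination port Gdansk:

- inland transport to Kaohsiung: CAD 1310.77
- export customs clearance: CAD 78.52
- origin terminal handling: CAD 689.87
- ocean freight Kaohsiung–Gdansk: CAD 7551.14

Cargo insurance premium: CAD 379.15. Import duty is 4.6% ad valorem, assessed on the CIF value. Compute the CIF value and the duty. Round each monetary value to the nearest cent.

CIF = EXW price + pre-shipment costs + freight + insurance
CIF = 161529.07 + 1310.77 + 78.52 + 689.87 + 7551.14 + 379.15 = 171538.52
Import duty = 171538.52 × 4.6% = 7890.77

CIF value: CAD 171538.52; import duty: CAD 7890.77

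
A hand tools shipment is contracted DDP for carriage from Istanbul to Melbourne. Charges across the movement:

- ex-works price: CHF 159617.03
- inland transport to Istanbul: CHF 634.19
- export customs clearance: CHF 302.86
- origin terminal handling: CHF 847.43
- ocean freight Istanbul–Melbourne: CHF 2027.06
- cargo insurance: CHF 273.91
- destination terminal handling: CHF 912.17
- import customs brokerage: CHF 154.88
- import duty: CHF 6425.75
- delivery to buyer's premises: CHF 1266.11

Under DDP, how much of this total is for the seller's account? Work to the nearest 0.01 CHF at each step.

Seller's account: CHF 172461.39

DDP: the seller bears all costs including import duty.
Seller's account: goods 159617.03 + inland to port 634.19 + export clearance 302.86 + origin terminal 847.43 + freight 2027.06 + insurance 273.91 + destination terminal 912.17 + brokerage 154.88 + duty 6425.75 + delivery 1266.11 = 172461.39
Buyer's account: 0.00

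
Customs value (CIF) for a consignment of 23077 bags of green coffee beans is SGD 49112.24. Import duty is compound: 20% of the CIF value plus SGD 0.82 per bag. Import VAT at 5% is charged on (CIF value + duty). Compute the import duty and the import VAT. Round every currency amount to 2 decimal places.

Import duty: SGD 28745.59; import VAT: SGD 3892.89

Ad valorem component: 49112.24 × 20% = 9822.45
Specific component: 23077 × 0.82 = 18923.14
Import duty = 9822.45 + 18923.14 = 28745.59
VAT base = CIF + duty = 49112.24 + 28745.59 = 77857.83
Import VAT = 77857.83 × 5% = 3892.89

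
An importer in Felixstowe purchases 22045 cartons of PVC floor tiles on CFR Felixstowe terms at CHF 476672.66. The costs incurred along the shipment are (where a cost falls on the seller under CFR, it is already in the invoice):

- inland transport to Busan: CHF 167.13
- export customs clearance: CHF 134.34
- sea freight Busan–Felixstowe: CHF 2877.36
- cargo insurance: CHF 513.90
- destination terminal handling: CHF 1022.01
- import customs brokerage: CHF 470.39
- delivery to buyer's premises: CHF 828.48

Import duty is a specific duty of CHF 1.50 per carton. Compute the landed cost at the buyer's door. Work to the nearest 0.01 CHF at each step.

CFR: the seller pays costs through ocean freight to the destination port, but not insurance.
Already in the invoice (seller's account under CFR): inland to port, export clearance, freight — exclude.
CIF value = CFR price + insurance = 476672.66 + 513.90 = 477186.56
Import duty = 22045 × 1.50 = 33067.50
Buyer bears: insurance 513.90 + destination terminal 1022.01 + brokerage 470.39 + delivery 828.48 + duty 33067.50 = 35902.28
Landed cost = invoice 476672.66 + 35902.28 = 512574.94

Total landed cost: CHF 512574.94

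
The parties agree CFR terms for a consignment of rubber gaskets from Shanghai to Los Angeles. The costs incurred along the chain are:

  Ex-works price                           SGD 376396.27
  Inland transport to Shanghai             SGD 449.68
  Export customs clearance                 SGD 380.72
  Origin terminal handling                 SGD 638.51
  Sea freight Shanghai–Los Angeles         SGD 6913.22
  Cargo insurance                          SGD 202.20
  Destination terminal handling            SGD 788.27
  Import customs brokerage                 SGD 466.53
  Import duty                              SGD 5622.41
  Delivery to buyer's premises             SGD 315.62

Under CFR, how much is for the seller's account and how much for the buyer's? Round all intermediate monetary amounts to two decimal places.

Seller: SGD 384778.40; buyer: SGD 7395.03

CFR: the seller pays costs through ocean freight to the destination port, but not insurance.
Seller's account: goods 376396.27 + inland to port 449.68 + export clearance 380.72 + origin terminal 638.51 + freight 6913.22 = 384778.40
Buyer's account: insurance 202.20 + destination terminal 788.27 + brokerage 466.53 + duty 5622.41 + delivery 315.62 = 7395.03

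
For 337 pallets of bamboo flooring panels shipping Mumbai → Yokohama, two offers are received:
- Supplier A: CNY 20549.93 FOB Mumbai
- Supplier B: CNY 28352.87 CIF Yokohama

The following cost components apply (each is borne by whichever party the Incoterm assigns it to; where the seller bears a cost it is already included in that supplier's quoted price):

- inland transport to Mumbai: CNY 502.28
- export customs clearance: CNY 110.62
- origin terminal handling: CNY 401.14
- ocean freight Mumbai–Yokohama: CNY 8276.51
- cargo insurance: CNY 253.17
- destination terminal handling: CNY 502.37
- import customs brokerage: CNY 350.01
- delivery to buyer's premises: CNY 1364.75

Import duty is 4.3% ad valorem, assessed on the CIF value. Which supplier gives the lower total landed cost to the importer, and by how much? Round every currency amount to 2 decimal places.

Supplier B is cheaper by CNY 757.99

Supplier A (FOB):
CIF value = FOB price + freight + insurance = 20549.93 + 8276.51 + 253.17 = 29079.61
Import duty = 29079.61 × 4.3% = 1250.42
Buyer bears (A): 8276.51 + 253.17 + 502.37 + 350.01 + 1364.75 = 10746.81
Landed cost (A) = invoice 20549.93 + 10746.81 + duty 1250.42 = 32547.16
Supplier B (CIF):
The CIF price already equals the CIF value: 28352.87
Import duty = 28352.87 × 4.3% = 1219.17
Buyer bears (B): 502.37 + 350.01 + 1364.75 = 2217.13
Landed cost (B) = invoice 28352.87 + 2217.13 + duty 1219.17 = 31789.17
Difference = |32547.16 − 31789.17| = 757.99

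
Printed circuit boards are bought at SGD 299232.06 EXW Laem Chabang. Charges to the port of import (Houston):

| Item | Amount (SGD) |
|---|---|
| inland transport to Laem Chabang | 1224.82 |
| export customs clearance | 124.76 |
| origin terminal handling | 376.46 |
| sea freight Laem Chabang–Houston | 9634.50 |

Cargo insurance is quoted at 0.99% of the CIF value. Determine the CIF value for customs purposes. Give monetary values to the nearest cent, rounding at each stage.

CIF value: SGD 313698.21

Let C be the CIF value. C = EXW price + pre-shipment costs + freight + 0.99% × C
C − 0.99% × C = 299232.06 + 1224.82 + 124.76 + 376.46 + 9634.50
0.9901 × C = 310592.60
C = 310592.60 / 0.9901 = 313698.21
Insurance premium = 0.99% × 313698.21 = 3105.61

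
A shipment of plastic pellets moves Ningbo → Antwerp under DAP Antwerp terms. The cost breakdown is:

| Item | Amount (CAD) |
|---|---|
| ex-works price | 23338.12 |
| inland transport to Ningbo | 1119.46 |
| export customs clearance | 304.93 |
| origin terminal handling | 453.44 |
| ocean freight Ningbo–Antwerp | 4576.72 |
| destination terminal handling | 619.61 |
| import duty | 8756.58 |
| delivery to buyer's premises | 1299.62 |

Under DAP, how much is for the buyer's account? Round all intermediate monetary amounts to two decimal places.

DAP: the seller bears all costs to the named destination except import duty and clearance.
Seller's account: goods 23338.12 + inland to port 1119.46 + export clearance 304.93 + origin terminal 453.44 + freight 4576.72 + destination terminal 619.61 + delivery 1299.62 = 31711.90
Buyer's account: duty 8756.58 = 8756.58

Buyer's account: CAD 8756.58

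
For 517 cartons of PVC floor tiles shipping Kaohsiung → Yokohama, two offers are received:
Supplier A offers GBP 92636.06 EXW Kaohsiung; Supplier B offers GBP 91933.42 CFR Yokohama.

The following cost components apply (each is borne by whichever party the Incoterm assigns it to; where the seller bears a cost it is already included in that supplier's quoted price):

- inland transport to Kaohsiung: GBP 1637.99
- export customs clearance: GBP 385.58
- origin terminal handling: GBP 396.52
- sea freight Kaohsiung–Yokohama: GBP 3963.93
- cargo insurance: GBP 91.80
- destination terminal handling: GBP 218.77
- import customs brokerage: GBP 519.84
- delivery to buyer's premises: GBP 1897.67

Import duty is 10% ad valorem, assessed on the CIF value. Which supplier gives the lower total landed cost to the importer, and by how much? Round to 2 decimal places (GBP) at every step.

Supplier B is cheaper by GBP 7795.33

Supplier A (EXW):
CIF value = EXW price + inland to port + export clearance + origin terminal + freight + insurance = 92636.06 + 1637.99 + 385.58 + 396.52 + 3963.93 + 91.80 = 99111.88
Import duty = 99111.88 × 10% = 9911.19
Buyer bears (A): 1637.99 + 385.58 + 396.52 + 3963.93 + 91.80 + 218.77 + 519.84 + 1897.67 = 9112.10
Landed cost (A) = invoice 92636.06 + 9112.10 + duty 9911.19 = 111659.35
Supplier B (CFR):
CIF value = CFR price + insurance = 91933.42 + 91.80 = 92025.22
Import duty = 92025.22 × 10% = 9202.52
Buyer bears (B): 91.80 + 218.77 + 519.84 + 1897.67 = 2728.08
Landed cost (B) = invoice 91933.42 + 2728.08 + duty 9202.52 = 103864.02
Difference = |111659.35 − 103864.02| = 7795.33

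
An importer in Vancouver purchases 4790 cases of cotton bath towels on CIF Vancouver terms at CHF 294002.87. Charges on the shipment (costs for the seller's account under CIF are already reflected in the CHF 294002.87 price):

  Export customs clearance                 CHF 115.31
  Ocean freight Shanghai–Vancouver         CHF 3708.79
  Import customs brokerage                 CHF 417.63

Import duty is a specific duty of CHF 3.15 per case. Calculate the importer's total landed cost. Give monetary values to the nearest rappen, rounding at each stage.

Total landed cost: CHF 309509.00

CIF: the seller pays costs through ocean freight and marine insurance to the destination port.
Already in the invoice (seller's account under CIF): export clearance, freight — exclude.
The CIF price already equals the CIF value: 294002.87
Import duty = 4790 × 3.15 = 15088.50
Buyer bears: brokerage 417.63 + duty 15088.50 = 15506.13
Landed cost = invoice 294002.87 + 15506.13 = 309509.00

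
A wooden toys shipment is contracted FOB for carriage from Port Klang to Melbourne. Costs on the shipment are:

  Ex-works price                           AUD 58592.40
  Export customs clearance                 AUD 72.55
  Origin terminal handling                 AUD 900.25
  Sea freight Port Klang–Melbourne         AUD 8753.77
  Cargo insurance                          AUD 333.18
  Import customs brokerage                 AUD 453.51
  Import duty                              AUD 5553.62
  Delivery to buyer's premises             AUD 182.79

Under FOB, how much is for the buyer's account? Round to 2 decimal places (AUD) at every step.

Buyer's account: AUD 15276.87

FOB: the seller bears costs until goods are on board at the origin port; the buyer bears freight, insurance and all costs thereafter.
Seller's account: goods 58592.40 + export clearance 72.55 + origin terminal 900.25 = 59565.20
Buyer's account: freight 8753.77 + insurance 333.18 + brokerage 453.51 + duty 5553.62 + delivery 182.79 = 15276.87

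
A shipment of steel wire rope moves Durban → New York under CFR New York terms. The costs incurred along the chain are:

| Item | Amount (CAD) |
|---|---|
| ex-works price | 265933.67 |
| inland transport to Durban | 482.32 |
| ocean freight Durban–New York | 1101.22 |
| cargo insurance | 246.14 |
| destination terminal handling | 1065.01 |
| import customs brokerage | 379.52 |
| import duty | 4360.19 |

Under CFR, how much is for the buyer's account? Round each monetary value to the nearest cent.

Buyer's account: CAD 6050.86

CFR: the seller pays costs through ocean freight to the destination port, but not insurance.
Seller's account: goods 265933.67 + inland to port 482.32 + freight 1101.22 = 267517.21
Buyer's account: insurance 246.14 + destination terminal 1065.01 + brokerage 379.52 + duty 4360.19 = 6050.86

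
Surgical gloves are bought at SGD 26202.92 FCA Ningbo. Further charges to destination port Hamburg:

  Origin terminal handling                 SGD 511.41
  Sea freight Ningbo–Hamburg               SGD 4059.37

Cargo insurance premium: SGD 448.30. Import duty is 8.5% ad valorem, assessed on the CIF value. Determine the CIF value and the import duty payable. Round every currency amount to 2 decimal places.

CIF = FCA price + pre-shipment costs + freight + insurance
CIF = 26202.92 + 511.41 + 4059.37 + 448.30 = 31222.00
Import duty = 31222.00 × 8.5% = 2653.87

CIF value: SGD 31222.00; import duty: SGD 2653.87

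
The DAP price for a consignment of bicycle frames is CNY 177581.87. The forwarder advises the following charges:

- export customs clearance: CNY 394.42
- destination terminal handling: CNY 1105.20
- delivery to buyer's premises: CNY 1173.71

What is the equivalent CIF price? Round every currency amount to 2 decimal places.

CIF price: CNY 175302.96

Not relevant to the conversion: export clearance — on the seller under both DAP and CIF; already in the DAP price and stays in the CIF price.
From DAP to CIF, the seller no longer bears: destination terminal, delivery.
CIF price = 177581.87 − 1105.20 − 1173.71 = 175302.96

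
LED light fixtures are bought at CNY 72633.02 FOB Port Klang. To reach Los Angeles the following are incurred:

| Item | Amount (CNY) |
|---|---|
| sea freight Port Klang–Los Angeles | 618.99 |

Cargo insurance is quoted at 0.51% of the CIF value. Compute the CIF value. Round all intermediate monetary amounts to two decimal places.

CIF value: CNY 73627.51

Let C be the CIF value. C = FOB price + freight + 0.51% × C
C − 0.51% × C = 72633.02 + 618.99
0.9949 × C = 73252.01
C = 73252.01 / 0.9949 = 73627.51
Insurance premium = 0.51% × 73627.51 = 375.50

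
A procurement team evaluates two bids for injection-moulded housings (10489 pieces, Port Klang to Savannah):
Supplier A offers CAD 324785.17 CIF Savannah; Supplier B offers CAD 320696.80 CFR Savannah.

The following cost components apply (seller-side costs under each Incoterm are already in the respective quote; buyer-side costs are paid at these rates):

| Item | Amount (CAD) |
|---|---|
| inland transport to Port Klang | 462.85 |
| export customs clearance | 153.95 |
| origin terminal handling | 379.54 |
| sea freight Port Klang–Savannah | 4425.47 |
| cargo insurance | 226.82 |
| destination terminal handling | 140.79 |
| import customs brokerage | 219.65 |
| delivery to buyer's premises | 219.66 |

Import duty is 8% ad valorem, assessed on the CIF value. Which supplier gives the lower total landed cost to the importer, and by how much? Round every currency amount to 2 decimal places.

Supplier A (CIF):
The CIF price already equals the CIF value: 324785.17
Import duty = 324785.17 × 8% = 25982.81
Buyer bears (A): 140.79 + 219.65 + 219.66 = 580.10
Landed cost (A) = invoice 324785.17 + 580.10 + duty 25982.81 = 351348.08
Supplier B (CFR):
CIF value = CFR price + insurance = 320696.80 + 226.82 = 320923.62
Import duty = 320923.62 × 8% = 25673.89
Buyer bears (B): 226.82 + 140.79 + 219.65 + 219.66 = 806.92
Landed cost (B) = invoice 320696.80 + 806.92 + duty 25673.89 = 347177.61
Difference = |351348.08 − 347177.61| = 4170.47

Supplier B is cheaper by CAD 4170.47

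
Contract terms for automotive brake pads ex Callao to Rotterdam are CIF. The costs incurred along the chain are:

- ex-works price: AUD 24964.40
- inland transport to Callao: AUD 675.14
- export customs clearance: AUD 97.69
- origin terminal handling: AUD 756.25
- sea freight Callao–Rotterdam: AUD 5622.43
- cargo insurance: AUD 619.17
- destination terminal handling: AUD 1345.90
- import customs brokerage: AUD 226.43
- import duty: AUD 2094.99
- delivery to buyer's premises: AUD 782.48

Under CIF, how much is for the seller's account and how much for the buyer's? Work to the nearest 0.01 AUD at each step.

Seller: AUD 32735.08; buyer: AUD 4449.80

CIF: the seller pays costs through ocean freight and marine insurance to the destination port.
Seller's account: goods 24964.40 + inland to port 675.14 + export clearance 97.69 + origin terminal 756.25 + freight 5622.43 + insurance 619.17 = 32735.08
Buyer's account: destination terminal 1345.90 + brokerage 226.43 + duty 2094.99 + delivery 782.48 = 4449.80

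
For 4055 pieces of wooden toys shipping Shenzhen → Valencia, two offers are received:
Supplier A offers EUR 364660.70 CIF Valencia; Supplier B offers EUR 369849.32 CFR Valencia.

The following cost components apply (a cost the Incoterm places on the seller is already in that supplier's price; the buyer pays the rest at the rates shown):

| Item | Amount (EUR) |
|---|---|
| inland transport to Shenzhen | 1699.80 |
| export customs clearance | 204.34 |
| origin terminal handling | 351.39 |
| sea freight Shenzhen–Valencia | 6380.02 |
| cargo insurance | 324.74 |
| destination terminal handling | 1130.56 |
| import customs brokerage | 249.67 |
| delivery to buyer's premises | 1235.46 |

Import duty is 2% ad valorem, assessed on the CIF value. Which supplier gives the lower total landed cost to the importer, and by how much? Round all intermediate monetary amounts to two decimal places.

Supplier A is cheaper by EUR 5623.63

Supplier A (CIF):
The CIF price already equals the CIF value: 364660.70
Import duty = 364660.70 × 2% = 7293.21
Buyer bears (A): 1130.56 + 249.67 + 1235.46 = 2615.69
Landed cost (A) = invoice 364660.70 + 2615.69 + duty 7293.21 = 374569.60
Supplier B (CFR):
CIF value = CFR price + insurance = 369849.32 + 324.74 = 370174.06
Import duty = 370174.06 × 2% = 7403.48
Buyer bears (B): 324.74 + 1130.56 + 249.67 + 1235.46 = 2940.43
Landed cost (B) = invoice 369849.32 + 2940.43 + duty 7403.48 = 380193.23
Difference = |374569.60 − 380193.23| = 5623.63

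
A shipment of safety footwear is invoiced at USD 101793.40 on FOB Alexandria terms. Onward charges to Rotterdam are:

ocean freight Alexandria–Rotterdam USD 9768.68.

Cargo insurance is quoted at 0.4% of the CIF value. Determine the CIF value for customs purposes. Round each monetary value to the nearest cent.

Let C be the CIF value. C = FOB price + freight + 0.4% × C
C − 0.4% × C = 101793.40 + 9768.68
0.996 × C = 111562.08
C = 111562.08 / 0.996 = 112010.12
Insurance premium = 0.4% × 112010.12 = 448.04

CIF value: USD 112010.12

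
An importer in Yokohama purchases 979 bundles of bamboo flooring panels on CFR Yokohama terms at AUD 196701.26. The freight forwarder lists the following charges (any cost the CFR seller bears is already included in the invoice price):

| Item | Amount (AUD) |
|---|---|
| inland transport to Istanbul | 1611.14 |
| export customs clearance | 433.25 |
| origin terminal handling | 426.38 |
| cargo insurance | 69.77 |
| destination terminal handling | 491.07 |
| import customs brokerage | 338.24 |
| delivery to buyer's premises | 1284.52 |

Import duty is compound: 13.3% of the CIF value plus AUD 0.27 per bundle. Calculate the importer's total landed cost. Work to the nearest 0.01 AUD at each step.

Total landed cost: AUD 225319.74

CFR: the seller pays costs through ocean freight to the destination port, but not insurance.
Already in the invoice (seller's account under CFR): inland to port, export clearance, origin terminal — exclude.
CIF value = CFR price + insurance = 196701.26 + 69.77 = 196771.03
Ad valorem component: 196771.03 × 13.3% = 26170.55
Specific component: 979 × 0.27 = 264.33
Import duty = 26170.55 + 264.33 = 26434.88
Buyer bears: insurance 69.77 + destination terminal 491.07 + brokerage 338.24 + delivery 1284.52 + duty 26434.88 = 28618.48
Landed cost = invoice 196701.26 + 28618.48 = 225319.74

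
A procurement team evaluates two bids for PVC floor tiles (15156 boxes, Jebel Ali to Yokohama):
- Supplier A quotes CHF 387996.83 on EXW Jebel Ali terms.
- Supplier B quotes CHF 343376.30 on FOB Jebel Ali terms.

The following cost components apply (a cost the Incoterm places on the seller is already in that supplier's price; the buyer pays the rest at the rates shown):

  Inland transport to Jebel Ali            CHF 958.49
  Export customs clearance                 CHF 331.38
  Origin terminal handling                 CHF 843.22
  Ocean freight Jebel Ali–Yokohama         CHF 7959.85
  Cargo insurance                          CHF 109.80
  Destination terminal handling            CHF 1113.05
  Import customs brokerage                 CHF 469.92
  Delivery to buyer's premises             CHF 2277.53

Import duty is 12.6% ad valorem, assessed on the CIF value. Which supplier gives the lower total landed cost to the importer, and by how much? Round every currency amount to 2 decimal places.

Supplier B is cheaper by CHF 52644.58

Supplier A (EXW):
CIF value = EXW price + inland to port + export clearance + origin terminal + freight + insurance = 387996.83 + 958.49 + 331.38 + 843.22 + 7959.85 + 109.80 = 398199.57
Import duty = 398199.57 × 12.6% = 50173.15
Buyer bears (A): 958.49 + 331.38 + 843.22 + 7959.85 + 109.80 + 1113.05 + 469.92 + 2277.53 = 14063.24
Landed cost (A) = invoice 387996.83 + 14063.24 + duty 50173.15 = 452233.22
Supplier B (FOB):
CIF value = FOB price + freight + insurance = 343376.30 + 7959.85 + 109.80 = 351445.95
Import duty = 351445.95 × 12.6% = 44282.19
Buyer bears (B): 7959.85 + 109.80 + 1113.05 + 469.92 + 2277.53 = 11930.15
Landed cost (B) = invoice 343376.30 + 11930.15 + duty 44282.19 = 399588.64
Difference = |452233.22 − 399588.64| = 52644.58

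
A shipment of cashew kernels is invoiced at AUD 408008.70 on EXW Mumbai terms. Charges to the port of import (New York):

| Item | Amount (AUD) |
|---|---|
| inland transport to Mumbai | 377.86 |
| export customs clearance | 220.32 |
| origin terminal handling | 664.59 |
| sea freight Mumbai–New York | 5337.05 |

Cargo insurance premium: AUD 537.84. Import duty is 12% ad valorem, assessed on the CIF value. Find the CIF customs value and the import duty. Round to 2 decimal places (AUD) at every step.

CIF value: AUD 415146.36; import duty: AUD 49817.56

CIF = EXW price + pre-shipment costs + freight + insurance
CIF = 408008.70 + 377.86 + 220.32 + 664.59 + 5337.05 + 537.84 = 415146.36
Import duty = 415146.36 × 12% = 49817.56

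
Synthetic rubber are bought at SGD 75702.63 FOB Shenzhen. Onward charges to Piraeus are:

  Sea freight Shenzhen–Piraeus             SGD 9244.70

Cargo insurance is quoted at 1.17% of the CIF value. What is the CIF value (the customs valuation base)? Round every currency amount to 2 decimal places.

CIF value: SGD 85952.98

Let C be the CIF value. C = FOB price + freight + 1.17% × C
C − 1.17% × C = 75702.63 + 9244.70
0.9883 × C = 84947.33
C = 84947.33 / 0.9883 = 85952.98
Insurance premium = 1.17% × 85952.98 = 1005.65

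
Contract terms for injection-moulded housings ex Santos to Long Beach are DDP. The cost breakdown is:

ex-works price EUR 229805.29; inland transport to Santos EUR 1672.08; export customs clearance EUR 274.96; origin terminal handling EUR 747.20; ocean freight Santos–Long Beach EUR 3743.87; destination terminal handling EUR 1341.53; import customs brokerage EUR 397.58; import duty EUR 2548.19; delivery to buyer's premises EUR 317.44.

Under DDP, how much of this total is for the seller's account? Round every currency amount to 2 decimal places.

DDP: the seller bears all costs including import duty.
Seller's account: goods 229805.29 + inland to port 1672.08 + export clearance 274.96 + origin terminal 747.20 + freight 3743.87 + destination terminal 1341.53 + brokerage 397.58 + duty 2548.19 + delivery 317.44 = 240848.14
Buyer's account: 0.00

Seller's account: EUR 240848.14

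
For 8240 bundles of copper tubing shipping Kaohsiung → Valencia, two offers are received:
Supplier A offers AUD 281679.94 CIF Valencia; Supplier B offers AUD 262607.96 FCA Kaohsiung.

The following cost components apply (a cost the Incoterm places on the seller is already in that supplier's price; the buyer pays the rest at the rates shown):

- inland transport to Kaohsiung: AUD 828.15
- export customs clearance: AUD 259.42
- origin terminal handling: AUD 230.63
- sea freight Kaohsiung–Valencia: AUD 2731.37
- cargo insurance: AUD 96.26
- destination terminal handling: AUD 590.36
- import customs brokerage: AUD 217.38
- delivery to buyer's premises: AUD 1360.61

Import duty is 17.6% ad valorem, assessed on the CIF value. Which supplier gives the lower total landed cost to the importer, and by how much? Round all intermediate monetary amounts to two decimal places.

Supplier A (CIF):
The CIF price already equals the CIF value: 281679.94
Import duty = 281679.94 × 17.6% = 49575.67
Buyer bears (A): 590.36 + 217.38 + 1360.61 = 2168.35
Landed cost (A) = invoice 281679.94 + 2168.35 + duty 49575.67 = 333423.96
Supplier B (FCA):
CIF value = FCA price + origin terminal + freight + insurance = 262607.96 + 230.63 + 2731.37 + 96.26 = 265666.22
Import duty = 265666.22 × 17.6% = 46757.25
Buyer bears (B): 230.63 + 2731.37 + 96.26 + 590.36 + 217.38 + 1360.61 = 5226.61
Landed cost (B) = invoice 262607.96 + 5226.61 + duty 46757.25 = 314591.82
Difference = |333423.96 − 314591.82| = 18832.14

Supplier B is cheaper by AUD 18832.14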